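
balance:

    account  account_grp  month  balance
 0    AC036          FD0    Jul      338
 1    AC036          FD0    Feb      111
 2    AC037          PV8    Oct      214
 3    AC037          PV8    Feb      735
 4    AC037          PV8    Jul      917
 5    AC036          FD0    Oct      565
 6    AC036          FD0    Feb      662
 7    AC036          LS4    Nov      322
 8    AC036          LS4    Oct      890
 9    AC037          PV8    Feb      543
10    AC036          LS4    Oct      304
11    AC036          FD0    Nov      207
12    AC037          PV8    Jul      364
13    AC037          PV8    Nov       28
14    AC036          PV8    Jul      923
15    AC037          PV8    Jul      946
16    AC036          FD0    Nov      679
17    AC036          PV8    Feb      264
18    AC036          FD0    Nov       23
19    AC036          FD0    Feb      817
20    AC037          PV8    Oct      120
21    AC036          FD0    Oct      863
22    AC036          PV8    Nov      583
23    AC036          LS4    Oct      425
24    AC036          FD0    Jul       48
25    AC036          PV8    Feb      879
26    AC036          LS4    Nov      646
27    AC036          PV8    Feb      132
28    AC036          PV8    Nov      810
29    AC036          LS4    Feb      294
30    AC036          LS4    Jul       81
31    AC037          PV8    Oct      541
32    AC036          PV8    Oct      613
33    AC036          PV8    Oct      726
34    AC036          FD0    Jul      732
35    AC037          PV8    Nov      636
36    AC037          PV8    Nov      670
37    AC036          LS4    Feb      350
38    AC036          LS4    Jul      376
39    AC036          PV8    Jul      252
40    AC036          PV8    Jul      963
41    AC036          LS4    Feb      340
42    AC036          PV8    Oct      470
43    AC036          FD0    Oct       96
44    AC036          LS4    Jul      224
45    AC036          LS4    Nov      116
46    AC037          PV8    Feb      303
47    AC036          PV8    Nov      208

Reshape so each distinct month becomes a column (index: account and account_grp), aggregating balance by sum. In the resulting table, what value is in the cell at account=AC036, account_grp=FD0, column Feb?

Rows with account=AC036, account_grp=FD0 and month=Feb: balance values are 111, 662, 817.
111 + 662 + 817 = 1590.

1590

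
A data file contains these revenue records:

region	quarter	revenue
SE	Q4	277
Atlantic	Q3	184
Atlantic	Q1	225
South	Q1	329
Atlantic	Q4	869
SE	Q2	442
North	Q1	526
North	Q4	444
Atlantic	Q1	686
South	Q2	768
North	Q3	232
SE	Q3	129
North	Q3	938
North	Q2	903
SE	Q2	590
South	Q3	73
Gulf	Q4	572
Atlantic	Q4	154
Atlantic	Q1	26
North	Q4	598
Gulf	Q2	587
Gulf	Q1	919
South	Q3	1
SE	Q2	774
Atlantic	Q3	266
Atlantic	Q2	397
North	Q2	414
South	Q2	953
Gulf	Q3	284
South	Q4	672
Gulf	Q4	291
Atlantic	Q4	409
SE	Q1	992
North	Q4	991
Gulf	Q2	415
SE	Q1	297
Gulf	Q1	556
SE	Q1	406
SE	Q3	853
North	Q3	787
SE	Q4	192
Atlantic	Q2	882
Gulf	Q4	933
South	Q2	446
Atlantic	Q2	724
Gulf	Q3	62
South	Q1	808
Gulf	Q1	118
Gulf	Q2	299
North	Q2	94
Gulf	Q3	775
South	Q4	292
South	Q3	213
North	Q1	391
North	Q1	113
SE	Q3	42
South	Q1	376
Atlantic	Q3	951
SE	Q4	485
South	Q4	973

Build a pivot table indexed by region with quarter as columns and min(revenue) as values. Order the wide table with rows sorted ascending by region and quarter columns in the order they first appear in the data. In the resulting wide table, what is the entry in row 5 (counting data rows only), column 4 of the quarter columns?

With rows sorted ascending by region, row 5 is region=South. quarter columns in first-appearance order: Q4, Q3, Q1, Q2; column 4 is Q2.
Long rows with region=South, quarter=Q2: min(768, 953, 446) = 446.

446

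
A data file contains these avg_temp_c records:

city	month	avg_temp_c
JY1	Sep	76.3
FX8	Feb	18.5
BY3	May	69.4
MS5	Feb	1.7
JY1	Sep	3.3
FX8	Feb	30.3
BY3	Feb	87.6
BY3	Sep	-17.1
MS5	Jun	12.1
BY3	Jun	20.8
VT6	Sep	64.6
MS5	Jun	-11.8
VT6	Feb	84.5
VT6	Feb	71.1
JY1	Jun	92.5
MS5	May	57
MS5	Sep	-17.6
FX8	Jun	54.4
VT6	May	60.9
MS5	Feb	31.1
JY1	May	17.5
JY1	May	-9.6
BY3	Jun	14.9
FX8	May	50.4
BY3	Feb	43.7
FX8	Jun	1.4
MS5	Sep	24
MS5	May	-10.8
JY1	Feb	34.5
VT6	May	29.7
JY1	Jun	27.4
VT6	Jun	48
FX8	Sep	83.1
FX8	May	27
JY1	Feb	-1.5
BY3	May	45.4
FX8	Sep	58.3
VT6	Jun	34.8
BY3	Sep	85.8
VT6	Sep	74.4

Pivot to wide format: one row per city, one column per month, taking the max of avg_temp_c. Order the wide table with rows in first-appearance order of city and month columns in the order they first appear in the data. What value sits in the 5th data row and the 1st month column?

74.4

With rows in first-appearance order of city, row 5 is city=VT6. month columns in first-appearance order: Sep, Feb, May, Jun; column 1 is Sep.
Long rows with city=VT6, month=Sep: max(64.6, 74.4) = 74.4.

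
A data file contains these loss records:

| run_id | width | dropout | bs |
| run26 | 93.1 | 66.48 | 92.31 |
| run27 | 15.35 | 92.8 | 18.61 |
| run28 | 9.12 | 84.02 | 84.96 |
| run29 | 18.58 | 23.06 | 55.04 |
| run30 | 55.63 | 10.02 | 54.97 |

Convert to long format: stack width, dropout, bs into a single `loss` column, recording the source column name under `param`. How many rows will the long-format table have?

15

5 run_id values × 3 melted columns = 15 rows.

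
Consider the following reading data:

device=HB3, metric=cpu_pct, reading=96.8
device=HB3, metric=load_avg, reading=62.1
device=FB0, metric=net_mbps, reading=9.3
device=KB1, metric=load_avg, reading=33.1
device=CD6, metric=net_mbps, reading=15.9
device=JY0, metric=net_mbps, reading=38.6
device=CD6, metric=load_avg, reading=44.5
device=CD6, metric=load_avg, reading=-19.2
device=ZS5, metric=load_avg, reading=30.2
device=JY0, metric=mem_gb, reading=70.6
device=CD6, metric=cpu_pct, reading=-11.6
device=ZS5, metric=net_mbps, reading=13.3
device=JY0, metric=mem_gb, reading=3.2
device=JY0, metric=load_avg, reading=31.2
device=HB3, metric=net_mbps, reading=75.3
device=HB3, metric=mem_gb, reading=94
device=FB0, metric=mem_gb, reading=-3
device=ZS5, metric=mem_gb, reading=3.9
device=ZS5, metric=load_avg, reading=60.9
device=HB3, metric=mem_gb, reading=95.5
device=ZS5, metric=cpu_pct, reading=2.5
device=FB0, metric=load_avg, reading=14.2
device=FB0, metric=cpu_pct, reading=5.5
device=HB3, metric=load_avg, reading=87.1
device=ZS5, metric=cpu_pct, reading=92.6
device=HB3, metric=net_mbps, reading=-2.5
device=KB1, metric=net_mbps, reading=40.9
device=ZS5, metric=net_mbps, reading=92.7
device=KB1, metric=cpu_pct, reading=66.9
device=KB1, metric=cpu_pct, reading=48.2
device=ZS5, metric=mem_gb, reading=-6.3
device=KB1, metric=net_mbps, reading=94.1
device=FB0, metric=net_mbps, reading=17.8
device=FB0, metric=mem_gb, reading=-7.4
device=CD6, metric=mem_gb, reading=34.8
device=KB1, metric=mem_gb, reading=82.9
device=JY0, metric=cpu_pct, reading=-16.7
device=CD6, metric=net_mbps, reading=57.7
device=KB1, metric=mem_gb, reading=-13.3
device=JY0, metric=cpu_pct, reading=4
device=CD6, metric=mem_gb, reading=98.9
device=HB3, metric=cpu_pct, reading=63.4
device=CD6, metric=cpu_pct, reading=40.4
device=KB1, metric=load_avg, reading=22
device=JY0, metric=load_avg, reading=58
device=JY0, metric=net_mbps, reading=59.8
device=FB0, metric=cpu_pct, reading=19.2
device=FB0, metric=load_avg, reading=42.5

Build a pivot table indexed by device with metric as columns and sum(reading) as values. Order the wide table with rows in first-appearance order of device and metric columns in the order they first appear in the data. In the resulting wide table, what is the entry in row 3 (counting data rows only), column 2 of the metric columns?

55.1

With rows in first-appearance order of device, row 3 is device=KB1. metric columns in first-appearance order: cpu_pct, load_avg, net_mbps, mem_gb; column 2 is load_avg.
Long rows with device=KB1, metric=load_avg: 33.1 + 22 = 55.1.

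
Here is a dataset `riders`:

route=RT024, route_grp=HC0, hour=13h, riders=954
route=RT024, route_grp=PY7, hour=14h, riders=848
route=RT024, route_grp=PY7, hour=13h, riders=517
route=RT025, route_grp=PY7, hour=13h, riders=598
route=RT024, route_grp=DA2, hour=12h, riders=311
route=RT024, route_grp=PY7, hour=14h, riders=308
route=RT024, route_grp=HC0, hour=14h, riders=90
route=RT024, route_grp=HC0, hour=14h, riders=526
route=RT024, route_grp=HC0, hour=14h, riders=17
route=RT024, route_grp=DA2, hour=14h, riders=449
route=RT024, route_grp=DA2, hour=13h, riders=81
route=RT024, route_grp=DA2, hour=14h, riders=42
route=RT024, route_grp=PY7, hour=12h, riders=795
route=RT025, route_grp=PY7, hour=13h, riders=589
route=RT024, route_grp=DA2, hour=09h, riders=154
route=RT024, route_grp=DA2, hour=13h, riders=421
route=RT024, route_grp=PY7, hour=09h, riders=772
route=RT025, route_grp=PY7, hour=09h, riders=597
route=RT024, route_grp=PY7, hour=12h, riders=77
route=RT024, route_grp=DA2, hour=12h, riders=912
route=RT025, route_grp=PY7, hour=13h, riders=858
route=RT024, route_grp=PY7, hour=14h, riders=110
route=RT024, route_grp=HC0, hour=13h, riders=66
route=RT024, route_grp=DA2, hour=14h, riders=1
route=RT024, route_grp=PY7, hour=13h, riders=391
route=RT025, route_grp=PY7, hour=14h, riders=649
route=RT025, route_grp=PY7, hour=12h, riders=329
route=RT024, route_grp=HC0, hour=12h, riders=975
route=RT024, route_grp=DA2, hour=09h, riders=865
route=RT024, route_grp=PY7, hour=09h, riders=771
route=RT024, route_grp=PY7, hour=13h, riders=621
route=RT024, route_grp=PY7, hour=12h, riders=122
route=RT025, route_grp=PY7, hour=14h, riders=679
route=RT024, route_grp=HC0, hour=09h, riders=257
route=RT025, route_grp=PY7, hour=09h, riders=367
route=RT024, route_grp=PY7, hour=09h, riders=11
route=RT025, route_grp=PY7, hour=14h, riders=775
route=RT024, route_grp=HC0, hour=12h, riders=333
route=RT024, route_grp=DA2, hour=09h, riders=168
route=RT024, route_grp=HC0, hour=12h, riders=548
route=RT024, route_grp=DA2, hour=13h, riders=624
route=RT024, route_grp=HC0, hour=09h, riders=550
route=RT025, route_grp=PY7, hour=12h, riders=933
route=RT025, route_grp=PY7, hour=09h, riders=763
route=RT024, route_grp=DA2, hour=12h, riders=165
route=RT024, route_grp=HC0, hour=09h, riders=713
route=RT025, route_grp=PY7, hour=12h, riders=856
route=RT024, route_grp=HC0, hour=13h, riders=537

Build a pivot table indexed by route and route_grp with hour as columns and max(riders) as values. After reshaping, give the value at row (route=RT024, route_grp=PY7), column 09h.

772

Rows with route=RT024, route_grp=PY7 and hour=09h: riders values are 772, 771, 11.
max(772, 771, 11) = 772.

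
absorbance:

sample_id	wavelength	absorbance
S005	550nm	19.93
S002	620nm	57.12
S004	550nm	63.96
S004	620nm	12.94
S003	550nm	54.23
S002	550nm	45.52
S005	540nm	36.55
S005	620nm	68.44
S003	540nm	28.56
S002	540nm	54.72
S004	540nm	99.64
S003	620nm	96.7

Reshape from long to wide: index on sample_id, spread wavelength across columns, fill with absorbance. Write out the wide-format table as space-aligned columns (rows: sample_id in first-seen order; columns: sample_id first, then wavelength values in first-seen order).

sample_id  550nm  620nm  540nm
S005       19.93  68.44  36.55
S002       45.52  57.12  54.72
S004       63.96  12.94  99.64
S003       54.23  96.7   28.56

Columns: sample_id plus the 3 distinct wavelength values (550nm, 620nm, 540nm).
For example, row S005 column 550nm takes absorbance=19.93 from the long row (S005, 550nm).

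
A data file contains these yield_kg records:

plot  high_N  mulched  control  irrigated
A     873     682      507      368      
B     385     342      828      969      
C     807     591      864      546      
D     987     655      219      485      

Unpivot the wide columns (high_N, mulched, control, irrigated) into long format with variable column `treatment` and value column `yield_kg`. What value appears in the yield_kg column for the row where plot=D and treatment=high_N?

987

Unpivoting turns each (plot, wide-column) pair into one long row.
The wide cell at row D, column high_N holds 987, so the long row (D, high_N) has yield_kg=987.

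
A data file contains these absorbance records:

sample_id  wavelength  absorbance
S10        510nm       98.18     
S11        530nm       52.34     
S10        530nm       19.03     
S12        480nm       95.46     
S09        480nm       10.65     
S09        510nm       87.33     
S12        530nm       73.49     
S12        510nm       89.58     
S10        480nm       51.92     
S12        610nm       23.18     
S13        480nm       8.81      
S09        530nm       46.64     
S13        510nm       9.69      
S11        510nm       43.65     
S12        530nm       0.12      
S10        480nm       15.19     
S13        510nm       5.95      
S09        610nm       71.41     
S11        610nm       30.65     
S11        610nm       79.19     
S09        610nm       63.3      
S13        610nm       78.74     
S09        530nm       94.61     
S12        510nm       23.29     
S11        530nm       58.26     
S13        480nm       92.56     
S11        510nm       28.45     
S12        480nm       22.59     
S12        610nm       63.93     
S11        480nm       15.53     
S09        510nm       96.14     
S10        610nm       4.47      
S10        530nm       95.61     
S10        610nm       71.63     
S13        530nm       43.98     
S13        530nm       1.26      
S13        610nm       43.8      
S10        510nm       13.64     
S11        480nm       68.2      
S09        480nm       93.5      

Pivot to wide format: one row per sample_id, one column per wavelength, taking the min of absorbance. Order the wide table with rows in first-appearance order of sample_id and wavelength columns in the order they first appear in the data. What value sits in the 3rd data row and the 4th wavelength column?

23.18

With rows in first-appearance order of sample_id, row 3 is sample_id=S12. wavelength columns in first-appearance order: 510nm, 530nm, 480nm, 610nm; column 4 is 610nm.
Long rows with sample_id=S12, wavelength=610nm: min(23.18, 63.93) = 23.18.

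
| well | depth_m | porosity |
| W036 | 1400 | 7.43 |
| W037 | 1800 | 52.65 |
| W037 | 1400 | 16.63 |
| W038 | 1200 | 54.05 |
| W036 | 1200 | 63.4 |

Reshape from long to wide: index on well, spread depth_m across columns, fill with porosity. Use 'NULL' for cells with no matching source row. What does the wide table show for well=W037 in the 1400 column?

The long row with well=W037, depth_m=1400 has porosity=16.63.

16.63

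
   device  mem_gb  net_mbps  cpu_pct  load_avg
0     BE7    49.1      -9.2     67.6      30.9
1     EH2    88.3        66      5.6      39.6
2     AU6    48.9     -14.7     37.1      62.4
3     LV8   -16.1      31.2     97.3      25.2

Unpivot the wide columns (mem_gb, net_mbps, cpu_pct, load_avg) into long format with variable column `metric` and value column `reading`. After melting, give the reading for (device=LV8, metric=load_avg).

25.2

Unpivoting turns each (device, wide-column) pair into one long row.
The wide cell at row LV8, column load_avg holds 25.2, so the long row (LV8, load_avg) has reading=25.2.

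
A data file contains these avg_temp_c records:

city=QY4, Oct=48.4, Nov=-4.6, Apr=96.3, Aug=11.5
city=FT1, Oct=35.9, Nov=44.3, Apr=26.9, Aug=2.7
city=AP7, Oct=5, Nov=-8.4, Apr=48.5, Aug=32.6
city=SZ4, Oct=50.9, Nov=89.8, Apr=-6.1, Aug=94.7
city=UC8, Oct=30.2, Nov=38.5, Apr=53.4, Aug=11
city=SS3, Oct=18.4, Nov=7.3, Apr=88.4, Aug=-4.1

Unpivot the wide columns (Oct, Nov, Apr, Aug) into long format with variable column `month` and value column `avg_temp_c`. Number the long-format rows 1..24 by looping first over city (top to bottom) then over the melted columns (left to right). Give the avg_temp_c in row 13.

24 rows total (6 × 4). Row 13: index ⌊(13-1)/4⌋ = 3 into city → SZ4; (13-1) mod 4 = 0 into the melted columns → Oct.
So row 13 is (SZ4, Oct, 50.9); avg_temp_c = 50.9.

50.9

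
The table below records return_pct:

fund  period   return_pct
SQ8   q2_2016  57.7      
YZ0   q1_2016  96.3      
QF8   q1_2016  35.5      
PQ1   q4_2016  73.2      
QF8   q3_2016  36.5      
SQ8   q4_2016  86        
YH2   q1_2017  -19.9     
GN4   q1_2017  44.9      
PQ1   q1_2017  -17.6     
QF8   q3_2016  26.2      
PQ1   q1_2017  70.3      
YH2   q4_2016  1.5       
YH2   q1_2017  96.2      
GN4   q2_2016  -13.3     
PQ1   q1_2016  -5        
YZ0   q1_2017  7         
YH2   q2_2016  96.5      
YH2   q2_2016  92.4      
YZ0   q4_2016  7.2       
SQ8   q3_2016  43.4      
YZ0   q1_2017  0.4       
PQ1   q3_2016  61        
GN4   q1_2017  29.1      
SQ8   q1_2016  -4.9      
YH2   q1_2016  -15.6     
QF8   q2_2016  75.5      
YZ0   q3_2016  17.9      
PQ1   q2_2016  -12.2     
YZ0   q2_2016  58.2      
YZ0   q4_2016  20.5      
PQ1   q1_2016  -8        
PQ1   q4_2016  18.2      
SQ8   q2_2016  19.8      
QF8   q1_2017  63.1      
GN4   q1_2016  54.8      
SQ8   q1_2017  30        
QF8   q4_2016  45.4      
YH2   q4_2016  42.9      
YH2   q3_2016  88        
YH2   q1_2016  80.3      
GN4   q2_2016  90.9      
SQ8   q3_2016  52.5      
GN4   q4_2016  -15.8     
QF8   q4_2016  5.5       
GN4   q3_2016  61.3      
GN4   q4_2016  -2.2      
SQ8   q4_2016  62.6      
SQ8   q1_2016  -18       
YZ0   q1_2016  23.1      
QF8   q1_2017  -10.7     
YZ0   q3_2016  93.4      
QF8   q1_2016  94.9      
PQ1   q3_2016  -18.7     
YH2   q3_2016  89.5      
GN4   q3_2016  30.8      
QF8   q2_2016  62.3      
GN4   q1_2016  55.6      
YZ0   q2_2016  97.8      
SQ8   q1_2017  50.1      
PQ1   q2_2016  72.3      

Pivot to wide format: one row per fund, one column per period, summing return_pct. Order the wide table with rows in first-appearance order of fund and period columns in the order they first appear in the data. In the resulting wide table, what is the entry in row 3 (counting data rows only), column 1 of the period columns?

137.8

With rows in first-appearance order of fund, row 3 is fund=QF8. period columns in first-appearance order: q2_2016, q1_2016, q4_2016, q3_2016, q1_2017; column 1 is q2_2016.
Long rows with fund=QF8, period=q2_2016: 75.5 + 62.3 = 137.8.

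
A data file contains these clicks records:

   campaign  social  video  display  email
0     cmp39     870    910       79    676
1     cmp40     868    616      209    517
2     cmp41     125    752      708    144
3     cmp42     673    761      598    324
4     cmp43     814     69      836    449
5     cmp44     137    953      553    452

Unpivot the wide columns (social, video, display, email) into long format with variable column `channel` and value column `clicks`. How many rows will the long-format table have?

6 campaign values × 4 melted columns = 24 rows.

24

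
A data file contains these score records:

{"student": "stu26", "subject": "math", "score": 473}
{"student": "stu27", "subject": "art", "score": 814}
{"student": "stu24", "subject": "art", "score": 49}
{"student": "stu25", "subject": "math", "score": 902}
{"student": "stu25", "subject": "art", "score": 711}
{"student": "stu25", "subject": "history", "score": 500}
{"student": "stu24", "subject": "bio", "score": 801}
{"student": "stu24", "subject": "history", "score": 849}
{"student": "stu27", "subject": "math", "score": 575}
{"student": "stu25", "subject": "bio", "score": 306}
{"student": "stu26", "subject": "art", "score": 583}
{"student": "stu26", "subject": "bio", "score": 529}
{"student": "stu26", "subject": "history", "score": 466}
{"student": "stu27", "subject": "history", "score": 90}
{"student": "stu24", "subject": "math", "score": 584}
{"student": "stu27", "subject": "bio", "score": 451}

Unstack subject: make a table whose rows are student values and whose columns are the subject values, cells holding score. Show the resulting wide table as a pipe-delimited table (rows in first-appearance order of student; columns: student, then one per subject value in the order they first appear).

| student | math | art | history | bio |
| stu26 | 473 | 583 | 466 | 529 |
| stu27 | 575 | 814 | 90 | 451 |
| stu24 | 584 | 49 | 849 | 801 |
| stu25 | 902 | 711 | 500 | 306 |

Columns: student plus the 4 distinct subject values (math, art, history, bio).
For example, row stu26 column math takes score=473 from the long row (stu26, math).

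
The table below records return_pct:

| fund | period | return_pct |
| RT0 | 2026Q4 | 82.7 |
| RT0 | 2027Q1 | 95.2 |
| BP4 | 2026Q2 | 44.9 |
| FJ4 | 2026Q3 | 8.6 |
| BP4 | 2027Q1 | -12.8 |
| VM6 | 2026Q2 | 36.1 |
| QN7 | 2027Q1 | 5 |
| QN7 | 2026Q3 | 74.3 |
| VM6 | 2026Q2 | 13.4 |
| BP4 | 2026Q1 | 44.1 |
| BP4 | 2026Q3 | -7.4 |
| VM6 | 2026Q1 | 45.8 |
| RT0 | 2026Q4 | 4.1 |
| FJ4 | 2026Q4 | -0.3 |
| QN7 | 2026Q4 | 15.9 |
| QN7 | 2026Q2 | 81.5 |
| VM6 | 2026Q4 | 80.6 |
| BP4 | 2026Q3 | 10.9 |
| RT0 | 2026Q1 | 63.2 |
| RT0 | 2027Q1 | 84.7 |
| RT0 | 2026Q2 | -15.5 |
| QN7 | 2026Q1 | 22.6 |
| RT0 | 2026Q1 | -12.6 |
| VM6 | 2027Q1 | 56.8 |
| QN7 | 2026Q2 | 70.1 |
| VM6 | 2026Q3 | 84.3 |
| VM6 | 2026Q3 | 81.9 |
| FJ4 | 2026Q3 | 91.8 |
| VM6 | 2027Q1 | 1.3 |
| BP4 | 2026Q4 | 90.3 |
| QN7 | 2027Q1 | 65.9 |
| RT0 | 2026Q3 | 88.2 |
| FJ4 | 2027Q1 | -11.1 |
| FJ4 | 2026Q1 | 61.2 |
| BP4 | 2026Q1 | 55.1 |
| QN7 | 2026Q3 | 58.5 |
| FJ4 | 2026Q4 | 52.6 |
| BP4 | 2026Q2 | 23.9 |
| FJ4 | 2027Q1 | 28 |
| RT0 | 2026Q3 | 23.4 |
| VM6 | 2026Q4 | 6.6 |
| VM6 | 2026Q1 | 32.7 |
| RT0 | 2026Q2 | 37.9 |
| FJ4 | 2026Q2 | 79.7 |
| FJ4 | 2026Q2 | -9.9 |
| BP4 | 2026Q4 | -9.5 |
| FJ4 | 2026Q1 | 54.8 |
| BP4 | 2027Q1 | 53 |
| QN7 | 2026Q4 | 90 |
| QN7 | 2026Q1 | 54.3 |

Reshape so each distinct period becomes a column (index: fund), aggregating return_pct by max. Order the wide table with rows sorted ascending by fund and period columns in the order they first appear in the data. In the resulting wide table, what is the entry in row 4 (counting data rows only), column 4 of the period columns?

88.2

With rows sorted ascending by fund, row 4 is fund=RT0. period columns in first-appearance order: 2026Q4, 2027Q1, 2026Q2, 2026Q3, 2026Q1; column 4 is 2026Q3.
Long rows with fund=RT0, period=2026Q3: max(88.2, 23.4) = 88.2.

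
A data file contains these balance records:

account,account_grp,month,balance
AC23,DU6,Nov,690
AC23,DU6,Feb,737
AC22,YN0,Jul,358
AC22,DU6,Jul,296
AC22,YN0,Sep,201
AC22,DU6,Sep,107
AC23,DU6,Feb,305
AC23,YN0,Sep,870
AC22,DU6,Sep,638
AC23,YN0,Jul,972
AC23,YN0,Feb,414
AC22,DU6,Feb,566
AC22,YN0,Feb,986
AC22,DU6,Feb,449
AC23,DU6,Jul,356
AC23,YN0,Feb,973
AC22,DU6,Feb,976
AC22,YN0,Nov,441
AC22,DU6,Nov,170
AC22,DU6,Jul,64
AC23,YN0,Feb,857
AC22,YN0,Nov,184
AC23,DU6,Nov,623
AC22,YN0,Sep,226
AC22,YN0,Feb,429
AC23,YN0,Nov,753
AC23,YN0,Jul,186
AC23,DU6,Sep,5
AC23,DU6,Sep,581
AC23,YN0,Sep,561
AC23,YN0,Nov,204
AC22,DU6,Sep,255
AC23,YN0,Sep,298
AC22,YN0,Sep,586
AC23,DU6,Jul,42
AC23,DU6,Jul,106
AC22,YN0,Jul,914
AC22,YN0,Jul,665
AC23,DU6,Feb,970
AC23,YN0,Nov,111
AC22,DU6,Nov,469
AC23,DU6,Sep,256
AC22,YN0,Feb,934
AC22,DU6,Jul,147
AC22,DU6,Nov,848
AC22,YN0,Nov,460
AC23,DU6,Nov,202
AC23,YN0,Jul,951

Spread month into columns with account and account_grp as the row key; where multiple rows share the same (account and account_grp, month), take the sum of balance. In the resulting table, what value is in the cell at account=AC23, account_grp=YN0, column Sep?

Rows with account=AC23, account_grp=YN0 and month=Sep: balance values are 870, 561, 298.
870 + 561 + 298 = 1729.

1729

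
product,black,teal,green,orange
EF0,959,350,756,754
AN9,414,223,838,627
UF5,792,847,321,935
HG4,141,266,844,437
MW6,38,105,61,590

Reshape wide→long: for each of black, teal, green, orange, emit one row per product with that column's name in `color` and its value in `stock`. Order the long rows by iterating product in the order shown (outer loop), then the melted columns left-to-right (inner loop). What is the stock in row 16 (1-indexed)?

20 rows total (5 × 4). Row 16: index ⌊(16-1)/4⌋ = 3 into product → HG4; (16-1) mod 4 = 3 into the melted columns → orange.
So row 16 is (HG4, orange, 437); stock = 437.

437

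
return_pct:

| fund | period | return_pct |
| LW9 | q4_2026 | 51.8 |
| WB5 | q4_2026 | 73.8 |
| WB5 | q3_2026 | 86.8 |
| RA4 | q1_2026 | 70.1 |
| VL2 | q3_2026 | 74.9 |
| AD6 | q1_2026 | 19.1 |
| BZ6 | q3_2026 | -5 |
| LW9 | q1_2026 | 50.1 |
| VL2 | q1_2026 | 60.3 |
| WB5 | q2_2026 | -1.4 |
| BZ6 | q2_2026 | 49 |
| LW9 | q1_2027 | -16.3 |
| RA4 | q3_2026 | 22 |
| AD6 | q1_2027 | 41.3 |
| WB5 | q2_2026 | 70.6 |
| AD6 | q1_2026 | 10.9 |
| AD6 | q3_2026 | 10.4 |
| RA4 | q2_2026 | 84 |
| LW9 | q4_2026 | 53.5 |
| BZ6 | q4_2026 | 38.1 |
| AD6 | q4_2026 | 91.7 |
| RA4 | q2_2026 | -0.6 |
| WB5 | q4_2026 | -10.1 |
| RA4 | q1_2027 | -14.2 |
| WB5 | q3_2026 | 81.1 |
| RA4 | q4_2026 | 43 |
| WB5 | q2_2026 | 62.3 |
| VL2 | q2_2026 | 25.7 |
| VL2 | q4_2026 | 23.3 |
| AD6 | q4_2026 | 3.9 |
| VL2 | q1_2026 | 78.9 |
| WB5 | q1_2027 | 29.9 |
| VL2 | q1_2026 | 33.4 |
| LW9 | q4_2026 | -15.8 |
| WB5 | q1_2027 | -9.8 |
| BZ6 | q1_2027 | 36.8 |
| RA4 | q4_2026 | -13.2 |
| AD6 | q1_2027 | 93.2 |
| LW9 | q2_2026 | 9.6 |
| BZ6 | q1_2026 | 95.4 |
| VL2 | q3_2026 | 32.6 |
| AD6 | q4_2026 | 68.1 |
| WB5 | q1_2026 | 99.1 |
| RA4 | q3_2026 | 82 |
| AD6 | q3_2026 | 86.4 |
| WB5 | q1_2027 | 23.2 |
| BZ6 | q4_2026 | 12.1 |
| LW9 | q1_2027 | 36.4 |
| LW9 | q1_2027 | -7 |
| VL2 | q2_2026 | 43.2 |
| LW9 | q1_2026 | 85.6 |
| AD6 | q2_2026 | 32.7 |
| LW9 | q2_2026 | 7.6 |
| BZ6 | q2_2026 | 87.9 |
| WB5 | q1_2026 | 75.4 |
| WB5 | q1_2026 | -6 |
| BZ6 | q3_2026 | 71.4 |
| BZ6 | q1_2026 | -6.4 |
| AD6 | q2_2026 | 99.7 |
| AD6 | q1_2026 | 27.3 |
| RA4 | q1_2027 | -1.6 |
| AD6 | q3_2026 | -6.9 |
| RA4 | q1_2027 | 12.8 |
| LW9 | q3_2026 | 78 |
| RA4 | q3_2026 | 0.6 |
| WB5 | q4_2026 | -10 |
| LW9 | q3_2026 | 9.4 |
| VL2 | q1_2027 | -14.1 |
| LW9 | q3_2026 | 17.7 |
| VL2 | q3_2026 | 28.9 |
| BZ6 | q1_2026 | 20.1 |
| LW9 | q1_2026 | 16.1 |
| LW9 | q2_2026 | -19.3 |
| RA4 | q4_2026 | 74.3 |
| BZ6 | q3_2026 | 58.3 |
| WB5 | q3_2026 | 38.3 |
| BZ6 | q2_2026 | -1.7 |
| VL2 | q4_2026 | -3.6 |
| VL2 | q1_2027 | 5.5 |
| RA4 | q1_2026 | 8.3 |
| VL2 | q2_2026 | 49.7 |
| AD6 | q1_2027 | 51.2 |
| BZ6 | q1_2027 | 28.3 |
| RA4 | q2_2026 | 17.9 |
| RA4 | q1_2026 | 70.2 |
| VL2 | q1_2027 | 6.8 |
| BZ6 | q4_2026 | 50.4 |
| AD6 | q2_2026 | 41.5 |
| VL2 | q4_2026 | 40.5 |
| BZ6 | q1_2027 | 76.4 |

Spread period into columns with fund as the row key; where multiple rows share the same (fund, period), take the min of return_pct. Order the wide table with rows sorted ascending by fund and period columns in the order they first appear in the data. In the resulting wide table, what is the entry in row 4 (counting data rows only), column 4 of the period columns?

With rows sorted ascending by fund, row 4 is fund=RA4. period columns in first-appearance order: q4_2026, q3_2026, q1_2026, q2_2026, q1_2027; column 4 is q2_2026.
Long rows with fund=RA4, period=q2_2026: min(84, -0.6, 17.9) = -0.6.

-0.6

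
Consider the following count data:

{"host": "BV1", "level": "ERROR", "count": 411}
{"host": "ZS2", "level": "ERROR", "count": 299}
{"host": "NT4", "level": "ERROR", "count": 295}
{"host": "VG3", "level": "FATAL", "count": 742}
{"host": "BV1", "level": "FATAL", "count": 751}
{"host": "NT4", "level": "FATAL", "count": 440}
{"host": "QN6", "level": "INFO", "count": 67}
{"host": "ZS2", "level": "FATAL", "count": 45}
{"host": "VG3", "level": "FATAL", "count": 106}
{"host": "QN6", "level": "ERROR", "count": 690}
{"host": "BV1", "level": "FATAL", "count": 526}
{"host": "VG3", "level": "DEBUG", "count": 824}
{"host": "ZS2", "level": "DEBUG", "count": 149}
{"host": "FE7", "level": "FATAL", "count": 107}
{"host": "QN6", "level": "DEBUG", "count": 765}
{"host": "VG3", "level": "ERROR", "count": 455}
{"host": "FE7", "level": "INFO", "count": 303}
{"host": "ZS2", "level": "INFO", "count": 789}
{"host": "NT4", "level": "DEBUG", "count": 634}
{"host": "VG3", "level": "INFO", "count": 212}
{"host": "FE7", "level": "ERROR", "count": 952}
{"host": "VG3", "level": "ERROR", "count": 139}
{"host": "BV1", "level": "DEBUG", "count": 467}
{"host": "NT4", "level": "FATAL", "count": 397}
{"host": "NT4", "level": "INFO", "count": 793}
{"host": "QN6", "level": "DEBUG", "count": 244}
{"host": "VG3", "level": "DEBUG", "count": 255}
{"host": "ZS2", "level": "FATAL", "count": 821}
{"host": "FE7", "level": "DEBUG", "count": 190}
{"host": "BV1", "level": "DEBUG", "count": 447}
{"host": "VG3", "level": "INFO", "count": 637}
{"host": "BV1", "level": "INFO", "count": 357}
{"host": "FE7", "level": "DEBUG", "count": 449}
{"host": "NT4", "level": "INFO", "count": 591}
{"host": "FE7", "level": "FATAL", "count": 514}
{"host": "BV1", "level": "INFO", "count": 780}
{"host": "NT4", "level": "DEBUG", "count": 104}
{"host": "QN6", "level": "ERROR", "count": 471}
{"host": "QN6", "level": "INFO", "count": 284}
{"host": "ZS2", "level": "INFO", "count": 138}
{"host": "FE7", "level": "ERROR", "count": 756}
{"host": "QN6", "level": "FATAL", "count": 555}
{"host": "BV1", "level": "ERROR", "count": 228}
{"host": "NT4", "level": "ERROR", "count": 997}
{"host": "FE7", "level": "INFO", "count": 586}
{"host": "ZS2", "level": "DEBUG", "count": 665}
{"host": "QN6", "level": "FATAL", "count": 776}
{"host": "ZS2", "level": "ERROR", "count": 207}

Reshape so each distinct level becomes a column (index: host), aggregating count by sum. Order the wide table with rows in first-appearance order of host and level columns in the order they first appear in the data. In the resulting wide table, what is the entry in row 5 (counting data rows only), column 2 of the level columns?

With rows in first-appearance order of host, row 5 is host=QN6. level columns in first-appearance order: ERROR, FATAL, INFO, DEBUG; column 2 is FATAL.
Long rows with host=QN6, level=FATAL: 555 + 776 = 1331.

1331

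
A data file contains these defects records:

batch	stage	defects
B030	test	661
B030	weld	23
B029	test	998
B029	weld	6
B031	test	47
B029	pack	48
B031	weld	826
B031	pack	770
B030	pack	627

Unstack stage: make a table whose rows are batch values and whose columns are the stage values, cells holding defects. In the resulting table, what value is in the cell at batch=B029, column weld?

Wide layout: rows indexed by batch, columns are the 3 distinct stage values (test, weld, pack).
Cell (batch=B029, stage=weld) draws from the long row where batch=B029 and stage=weld, which has defects=6.

6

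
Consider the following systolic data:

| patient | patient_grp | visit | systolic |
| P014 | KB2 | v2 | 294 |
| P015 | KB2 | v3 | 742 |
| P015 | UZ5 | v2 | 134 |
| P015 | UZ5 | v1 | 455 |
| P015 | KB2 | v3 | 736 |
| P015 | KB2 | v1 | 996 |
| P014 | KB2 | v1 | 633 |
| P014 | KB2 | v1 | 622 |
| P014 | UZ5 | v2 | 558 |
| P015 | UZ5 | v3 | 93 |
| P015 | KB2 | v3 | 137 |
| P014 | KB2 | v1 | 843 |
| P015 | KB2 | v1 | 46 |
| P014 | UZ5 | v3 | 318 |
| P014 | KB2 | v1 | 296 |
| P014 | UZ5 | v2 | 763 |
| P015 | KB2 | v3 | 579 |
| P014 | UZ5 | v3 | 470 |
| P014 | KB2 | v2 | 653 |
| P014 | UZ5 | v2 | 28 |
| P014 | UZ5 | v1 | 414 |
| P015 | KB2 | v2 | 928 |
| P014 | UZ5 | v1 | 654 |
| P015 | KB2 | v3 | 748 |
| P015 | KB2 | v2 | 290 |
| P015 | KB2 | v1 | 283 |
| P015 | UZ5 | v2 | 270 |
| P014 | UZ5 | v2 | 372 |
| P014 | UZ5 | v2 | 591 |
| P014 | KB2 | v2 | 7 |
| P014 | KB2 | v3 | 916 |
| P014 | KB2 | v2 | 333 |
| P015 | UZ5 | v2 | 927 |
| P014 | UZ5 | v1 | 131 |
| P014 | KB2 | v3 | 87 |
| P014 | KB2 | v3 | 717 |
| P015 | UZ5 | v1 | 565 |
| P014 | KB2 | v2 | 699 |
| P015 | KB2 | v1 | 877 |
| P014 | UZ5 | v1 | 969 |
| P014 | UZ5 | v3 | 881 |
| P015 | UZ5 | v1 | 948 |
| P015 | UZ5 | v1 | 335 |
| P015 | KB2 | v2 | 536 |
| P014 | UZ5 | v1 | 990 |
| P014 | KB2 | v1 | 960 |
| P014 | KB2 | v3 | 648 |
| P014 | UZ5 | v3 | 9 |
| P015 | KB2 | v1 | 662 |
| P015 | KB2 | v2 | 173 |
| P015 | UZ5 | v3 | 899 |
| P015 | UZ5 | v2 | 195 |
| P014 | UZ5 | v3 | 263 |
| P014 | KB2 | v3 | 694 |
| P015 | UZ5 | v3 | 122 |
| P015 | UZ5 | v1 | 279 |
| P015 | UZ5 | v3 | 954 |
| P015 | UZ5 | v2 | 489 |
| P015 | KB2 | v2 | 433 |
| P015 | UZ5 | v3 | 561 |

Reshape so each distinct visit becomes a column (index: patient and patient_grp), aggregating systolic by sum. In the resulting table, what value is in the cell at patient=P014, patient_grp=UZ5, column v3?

1941

Rows with patient=P014, patient_grp=UZ5 and visit=v3: systolic values are 318, 470, 881, 9, 263.
318 + 470 + 881 + 9 + 263 = 1941.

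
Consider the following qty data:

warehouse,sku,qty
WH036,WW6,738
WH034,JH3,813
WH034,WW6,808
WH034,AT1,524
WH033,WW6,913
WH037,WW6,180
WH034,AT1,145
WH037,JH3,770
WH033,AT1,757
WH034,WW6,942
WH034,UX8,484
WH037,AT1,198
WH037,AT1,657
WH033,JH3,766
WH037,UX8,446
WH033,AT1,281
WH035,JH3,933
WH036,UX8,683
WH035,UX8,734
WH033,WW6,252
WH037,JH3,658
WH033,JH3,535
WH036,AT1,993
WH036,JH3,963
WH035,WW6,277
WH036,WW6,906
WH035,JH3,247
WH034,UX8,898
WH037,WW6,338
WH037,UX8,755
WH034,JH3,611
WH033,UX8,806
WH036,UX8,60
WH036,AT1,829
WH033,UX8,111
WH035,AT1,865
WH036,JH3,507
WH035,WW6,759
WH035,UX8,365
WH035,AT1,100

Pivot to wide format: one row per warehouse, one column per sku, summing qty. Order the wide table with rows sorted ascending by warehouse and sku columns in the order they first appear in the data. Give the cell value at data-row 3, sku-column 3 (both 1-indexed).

With rows sorted ascending by warehouse, row 3 is warehouse=WH035. sku columns in first-appearance order: WW6, JH3, AT1, UX8; column 3 is AT1.
Long rows with warehouse=WH035, sku=AT1: 865 + 100 = 965.

965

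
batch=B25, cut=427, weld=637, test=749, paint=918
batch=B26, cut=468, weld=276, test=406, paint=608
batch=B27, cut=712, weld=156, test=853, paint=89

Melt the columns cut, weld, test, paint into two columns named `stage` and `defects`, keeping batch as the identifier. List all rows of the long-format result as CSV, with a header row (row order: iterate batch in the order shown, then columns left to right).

batch,stage,defects
B25,cut,427
B25,weld,637
B25,test,749
B25,paint,918
B26,cut,468
B26,weld,276
B26,test,406
B26,paint,608
B27,cut,712
B27,weld,156
B27,test,853
B27,paint,89

Each (batch, column) pair becomes one row: 3 × 4 = 12 rows.
For example, (B25, cut) → defects=427.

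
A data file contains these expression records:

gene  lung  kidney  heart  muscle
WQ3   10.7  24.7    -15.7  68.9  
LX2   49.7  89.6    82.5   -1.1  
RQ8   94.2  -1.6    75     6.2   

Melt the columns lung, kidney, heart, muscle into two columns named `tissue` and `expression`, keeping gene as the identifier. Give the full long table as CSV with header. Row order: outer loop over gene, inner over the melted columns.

Each (gene, column) pair becomes one row: 3 × 4 = 12 rows.
For example, (WQ3, lung) → expression=10.7.

gene,tissue,expression
WQ3,lung,10.7
WQ3,kidney,24.7
WQ3,heart,-15.7
WQ3,muscle,68.9
LX2,lung,49.7
LX2,kidney,89.6
LX2,heart,82.5
LX2,muscle,-1.1
RQ8,lung,94.2
RQ8,kidney,-1.6
RQ8,heart,75
RQ8,muscle,6.2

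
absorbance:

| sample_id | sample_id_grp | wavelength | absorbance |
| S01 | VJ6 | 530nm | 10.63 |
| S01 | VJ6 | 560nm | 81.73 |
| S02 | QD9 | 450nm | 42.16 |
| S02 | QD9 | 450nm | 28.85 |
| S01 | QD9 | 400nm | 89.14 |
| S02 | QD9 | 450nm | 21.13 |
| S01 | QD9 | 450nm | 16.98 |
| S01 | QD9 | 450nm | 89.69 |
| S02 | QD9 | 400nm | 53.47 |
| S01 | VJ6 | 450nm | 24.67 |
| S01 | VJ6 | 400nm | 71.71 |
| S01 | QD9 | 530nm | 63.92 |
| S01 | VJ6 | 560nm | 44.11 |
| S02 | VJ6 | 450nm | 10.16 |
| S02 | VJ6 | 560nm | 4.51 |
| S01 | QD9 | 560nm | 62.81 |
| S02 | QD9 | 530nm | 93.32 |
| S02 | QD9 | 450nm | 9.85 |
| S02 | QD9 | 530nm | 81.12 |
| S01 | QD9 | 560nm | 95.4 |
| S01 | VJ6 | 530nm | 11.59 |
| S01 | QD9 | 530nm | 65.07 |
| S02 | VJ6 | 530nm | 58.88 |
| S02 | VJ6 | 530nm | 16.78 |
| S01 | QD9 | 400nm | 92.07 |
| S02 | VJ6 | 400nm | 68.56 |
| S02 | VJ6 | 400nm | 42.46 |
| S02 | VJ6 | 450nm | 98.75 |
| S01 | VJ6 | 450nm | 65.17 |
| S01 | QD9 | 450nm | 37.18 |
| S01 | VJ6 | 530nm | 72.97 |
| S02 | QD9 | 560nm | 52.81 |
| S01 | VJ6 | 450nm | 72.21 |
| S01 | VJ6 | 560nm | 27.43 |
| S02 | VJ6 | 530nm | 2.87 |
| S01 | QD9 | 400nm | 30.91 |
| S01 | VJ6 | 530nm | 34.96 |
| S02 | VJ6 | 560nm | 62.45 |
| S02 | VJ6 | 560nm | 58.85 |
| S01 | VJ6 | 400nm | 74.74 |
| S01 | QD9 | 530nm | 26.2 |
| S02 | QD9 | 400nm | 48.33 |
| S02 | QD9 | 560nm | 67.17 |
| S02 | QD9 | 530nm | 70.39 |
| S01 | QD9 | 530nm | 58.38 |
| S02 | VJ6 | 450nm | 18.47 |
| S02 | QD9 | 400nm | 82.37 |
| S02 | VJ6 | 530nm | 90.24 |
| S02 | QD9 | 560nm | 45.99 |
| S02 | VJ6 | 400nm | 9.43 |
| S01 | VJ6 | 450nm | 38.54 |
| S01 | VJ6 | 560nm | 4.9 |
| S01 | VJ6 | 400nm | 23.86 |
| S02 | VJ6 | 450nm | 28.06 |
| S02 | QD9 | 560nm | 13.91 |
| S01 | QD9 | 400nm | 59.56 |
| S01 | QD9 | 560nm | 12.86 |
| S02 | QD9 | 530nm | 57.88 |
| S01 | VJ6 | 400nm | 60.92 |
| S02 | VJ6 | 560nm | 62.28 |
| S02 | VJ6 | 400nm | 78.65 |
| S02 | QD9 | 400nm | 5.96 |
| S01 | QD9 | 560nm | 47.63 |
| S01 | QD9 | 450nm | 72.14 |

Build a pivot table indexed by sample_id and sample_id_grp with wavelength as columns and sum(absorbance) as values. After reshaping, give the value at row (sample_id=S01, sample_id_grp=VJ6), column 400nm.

231.23

Rows with sample_id=S01, sample_id_grp=VJ6 and wavelength=400nm: absorbance values are 71.71, 74.74, 23.86, 60.92.
71.71 + 74.74 + 23.86 + 60.92 = 231.23.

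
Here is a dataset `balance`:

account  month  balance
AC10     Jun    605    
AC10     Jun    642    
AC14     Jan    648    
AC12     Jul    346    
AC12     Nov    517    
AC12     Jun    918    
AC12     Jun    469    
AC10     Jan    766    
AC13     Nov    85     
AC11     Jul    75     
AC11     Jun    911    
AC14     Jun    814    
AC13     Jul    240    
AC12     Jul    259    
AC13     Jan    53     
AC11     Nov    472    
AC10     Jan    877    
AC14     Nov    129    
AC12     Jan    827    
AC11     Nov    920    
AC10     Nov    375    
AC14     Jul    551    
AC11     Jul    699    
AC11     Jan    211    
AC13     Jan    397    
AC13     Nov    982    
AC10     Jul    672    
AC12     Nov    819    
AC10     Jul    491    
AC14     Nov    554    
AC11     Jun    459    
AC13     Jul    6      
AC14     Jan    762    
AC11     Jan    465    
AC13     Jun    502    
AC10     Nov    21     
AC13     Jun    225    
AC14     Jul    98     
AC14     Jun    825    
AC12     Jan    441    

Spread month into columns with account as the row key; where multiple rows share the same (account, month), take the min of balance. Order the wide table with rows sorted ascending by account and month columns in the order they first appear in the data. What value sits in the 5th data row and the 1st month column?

814

With rows sorted ascending by account, row 5 is account=AC14. month columns in first-appearance order: Jun, Jan, Jul, Nov; column 1 is Jun.
Long rows with account=AC14, month=Jun: min(814, 825) = 814.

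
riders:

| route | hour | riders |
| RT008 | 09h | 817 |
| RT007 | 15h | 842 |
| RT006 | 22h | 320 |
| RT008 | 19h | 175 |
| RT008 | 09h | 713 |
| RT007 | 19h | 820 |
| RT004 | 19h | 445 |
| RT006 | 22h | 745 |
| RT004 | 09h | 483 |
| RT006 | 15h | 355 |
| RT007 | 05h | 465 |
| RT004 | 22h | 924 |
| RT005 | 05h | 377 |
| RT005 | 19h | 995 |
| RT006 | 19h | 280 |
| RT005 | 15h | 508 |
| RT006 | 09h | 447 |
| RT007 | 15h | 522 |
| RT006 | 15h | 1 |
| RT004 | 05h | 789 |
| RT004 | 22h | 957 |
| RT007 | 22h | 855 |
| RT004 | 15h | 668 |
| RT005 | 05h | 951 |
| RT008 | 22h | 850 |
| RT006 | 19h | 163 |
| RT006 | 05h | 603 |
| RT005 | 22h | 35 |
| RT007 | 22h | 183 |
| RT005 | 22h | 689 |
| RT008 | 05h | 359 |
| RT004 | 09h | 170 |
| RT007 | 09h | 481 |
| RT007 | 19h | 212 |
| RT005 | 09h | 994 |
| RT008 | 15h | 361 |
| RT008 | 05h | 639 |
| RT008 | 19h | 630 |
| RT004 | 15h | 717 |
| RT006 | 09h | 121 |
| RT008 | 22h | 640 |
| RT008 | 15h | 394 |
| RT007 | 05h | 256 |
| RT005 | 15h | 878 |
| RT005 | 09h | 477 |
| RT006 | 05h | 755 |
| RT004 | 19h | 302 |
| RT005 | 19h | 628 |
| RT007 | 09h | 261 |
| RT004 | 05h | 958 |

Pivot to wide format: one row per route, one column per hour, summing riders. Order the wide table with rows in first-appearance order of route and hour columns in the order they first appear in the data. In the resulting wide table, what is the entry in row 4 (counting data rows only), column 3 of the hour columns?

1881

With rows in first-appearance order of route, row 4 is route=RT004. hour columns in first-appearance order: 09h, 15h, 22h, 19h, 05h; column 3 is 22h.
Long rows with route=RT004, hour=22h: 924 + 957 = 1881.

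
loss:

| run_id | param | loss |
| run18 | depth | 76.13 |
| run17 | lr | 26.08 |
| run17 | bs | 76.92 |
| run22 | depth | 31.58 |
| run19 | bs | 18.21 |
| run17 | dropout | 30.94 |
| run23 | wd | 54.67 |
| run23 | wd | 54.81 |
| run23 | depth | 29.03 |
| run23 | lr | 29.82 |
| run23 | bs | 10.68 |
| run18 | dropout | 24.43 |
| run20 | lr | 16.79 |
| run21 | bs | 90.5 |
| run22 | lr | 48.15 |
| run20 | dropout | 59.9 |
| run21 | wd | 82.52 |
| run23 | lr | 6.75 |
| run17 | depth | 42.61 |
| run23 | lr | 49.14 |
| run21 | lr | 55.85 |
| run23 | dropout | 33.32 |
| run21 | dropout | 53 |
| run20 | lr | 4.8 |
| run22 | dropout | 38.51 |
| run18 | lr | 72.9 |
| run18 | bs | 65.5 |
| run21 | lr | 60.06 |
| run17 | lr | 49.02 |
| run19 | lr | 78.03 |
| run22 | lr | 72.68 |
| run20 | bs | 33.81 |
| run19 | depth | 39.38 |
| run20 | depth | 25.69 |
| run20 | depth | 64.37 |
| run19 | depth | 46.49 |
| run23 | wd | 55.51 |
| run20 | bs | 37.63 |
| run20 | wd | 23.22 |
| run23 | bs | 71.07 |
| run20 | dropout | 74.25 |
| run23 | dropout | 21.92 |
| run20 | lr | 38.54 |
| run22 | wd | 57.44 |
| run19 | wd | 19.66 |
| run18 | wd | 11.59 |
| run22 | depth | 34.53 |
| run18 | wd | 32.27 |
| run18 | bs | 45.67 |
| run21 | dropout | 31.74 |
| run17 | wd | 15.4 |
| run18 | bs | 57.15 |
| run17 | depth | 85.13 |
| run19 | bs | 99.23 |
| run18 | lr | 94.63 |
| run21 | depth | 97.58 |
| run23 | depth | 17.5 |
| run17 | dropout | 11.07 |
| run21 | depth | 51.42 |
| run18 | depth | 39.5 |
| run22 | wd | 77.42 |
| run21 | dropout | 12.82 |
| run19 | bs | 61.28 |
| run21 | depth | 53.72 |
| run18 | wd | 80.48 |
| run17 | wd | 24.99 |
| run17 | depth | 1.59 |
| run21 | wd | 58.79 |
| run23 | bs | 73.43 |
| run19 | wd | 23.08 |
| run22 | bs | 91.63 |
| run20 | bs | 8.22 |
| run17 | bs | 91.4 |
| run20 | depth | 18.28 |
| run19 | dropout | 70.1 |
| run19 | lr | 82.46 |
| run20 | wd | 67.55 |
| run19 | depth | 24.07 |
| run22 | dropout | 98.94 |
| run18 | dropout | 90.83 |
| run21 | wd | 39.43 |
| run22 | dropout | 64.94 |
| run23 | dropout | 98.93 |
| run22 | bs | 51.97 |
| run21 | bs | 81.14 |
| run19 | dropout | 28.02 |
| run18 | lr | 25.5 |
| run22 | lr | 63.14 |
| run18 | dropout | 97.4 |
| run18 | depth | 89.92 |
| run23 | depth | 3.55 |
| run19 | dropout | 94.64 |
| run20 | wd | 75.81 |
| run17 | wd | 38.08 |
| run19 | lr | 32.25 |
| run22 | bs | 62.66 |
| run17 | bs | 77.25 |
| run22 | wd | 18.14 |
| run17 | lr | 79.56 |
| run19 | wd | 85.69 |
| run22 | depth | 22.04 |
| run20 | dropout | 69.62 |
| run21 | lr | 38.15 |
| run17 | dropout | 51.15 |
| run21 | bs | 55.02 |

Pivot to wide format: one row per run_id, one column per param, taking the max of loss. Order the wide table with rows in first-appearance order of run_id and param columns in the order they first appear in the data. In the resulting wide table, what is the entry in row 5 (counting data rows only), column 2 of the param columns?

With rows in first-appearance order of run_id, row 5 is run_id=run23. param columns in first-appearance order: depth, lr, bs, dropout, wd; column 2 is lr.
Long rows with run_id=run23, param=lr: max(29.82, 6.75, 49.14) = 49.14.

49.14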